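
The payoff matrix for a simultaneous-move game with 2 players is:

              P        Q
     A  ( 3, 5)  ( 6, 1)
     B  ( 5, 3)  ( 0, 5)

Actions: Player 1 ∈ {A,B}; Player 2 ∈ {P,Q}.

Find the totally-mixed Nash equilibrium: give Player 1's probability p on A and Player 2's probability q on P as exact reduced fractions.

P1 indiff ⇒ q·3+(1-q)·6 = q·5+(1-q)·0 ⇒ q(-2) = (1-q)(-6) ⇒ q = 3/4
P2 indiff ⇒ p·5+(1-p)·3 = p·1+(1-p)·5 ⇒ p(4) = (1-p)(2) ⇒ p = 1/3

p=1/3, q=3/4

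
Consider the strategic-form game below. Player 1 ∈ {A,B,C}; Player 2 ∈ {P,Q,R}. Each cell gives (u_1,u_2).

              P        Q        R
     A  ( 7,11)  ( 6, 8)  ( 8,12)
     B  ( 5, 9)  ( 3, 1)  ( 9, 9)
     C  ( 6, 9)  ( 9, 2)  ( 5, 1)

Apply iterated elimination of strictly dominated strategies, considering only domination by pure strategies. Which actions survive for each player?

IESDS → P1:{A,B} P2:{P,R}

P2 drop Q (P beats it: A:11>8 B:9>1 C:9>2)
P1 drop C (A beats it: P:7>6 R:8>5)
P1→{A,B} P2→{P,R}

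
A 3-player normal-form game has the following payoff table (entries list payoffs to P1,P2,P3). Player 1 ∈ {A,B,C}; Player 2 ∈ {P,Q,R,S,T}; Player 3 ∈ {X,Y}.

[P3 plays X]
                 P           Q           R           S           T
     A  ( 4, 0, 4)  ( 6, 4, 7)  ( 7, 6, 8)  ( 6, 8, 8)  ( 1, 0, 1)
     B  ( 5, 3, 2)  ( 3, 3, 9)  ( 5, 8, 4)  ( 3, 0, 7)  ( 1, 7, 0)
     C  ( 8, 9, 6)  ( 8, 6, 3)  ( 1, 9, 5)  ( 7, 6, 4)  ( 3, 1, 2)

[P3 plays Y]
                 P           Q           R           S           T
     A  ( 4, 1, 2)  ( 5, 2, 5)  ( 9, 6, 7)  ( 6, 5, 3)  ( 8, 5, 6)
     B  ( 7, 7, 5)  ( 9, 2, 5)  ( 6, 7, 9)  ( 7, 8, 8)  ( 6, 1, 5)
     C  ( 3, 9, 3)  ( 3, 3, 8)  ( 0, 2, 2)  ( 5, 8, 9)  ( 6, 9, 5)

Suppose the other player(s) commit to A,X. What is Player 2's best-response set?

u_2(P vs A,X) = 0
u_2(Q vs A,X) = 4
u_2(R vs A,X) = 6
u_2(S vs A,X) = 8
u_2(T vs A,X) = 0
max payoff 8 at {S}

argmax u_2 = {S}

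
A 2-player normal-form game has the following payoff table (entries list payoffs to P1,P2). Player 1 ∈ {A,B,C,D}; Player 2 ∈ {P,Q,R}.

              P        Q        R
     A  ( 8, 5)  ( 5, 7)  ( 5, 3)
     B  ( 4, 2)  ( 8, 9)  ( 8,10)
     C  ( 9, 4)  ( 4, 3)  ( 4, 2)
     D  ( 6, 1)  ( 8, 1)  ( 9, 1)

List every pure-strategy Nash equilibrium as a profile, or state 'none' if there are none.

Nash profiles: (C,P), (D,Q), (D,R)

(A,P): not NE [P1→C gives 9>8; P2→Q gives 7>5]
(A,Q): not NE [P1→D gives 8>5]
(A,R): not NE [P1→D gives 9>5; P2→Q gives 7>3]
(B,P): not NE [P1→C gives 9>4; P2→R gives 10>2]
(B,Q): not NE [P2→R gives 10>9]
(B,R): not NE [P1→D gives 9>8]
(C,P): NE
(C,Q): not NE [P1→D gives 8>4; P2→P gives 4>3]
(C,R): not NE [P1→D gives 9>4; P2→P gives 4>2]
(D,P): not NE [P1→C gives 9>6]
(D,Q): NE
(D,R): NE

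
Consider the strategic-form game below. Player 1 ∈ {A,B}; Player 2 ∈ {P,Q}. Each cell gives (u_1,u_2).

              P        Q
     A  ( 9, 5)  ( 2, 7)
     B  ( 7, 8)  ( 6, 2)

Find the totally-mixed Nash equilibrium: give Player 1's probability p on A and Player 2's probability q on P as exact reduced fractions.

P1 indiff ⇒ q·9+(1-q)·2 = q·7+(1-q)·6 ⇒ q(2) = (1-q)(4) ⇒ q = 2/3
P2 indiff ⇒ p·5+(1-p)·8 = p·7+(1-p)·2 ⇒ p(-2) = (1-p)(-6) ⇒ p = 3/4

p=3/4, q=2/3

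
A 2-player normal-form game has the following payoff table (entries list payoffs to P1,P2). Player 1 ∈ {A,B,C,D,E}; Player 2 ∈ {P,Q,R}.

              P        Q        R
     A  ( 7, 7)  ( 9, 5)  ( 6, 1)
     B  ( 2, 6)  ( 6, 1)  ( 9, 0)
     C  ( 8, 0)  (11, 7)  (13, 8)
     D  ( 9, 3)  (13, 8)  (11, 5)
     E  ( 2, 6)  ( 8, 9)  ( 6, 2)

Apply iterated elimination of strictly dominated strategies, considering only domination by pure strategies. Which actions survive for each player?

IESDS → P1:{C,D} P2:{Q,R}

P1 drop A (C beats it: P:8>7 Q:11>9 R:13>6)
P1 drop B (C beats it: P:8>2 Q:11>6 R:13>9)
P1 drop E (C beats it: P:8>2 Q:11>8 R:13>6)
P2 drop P (Q beats it: C:7>0 D:8>3)
P1→{C,D} P2→{Q,R}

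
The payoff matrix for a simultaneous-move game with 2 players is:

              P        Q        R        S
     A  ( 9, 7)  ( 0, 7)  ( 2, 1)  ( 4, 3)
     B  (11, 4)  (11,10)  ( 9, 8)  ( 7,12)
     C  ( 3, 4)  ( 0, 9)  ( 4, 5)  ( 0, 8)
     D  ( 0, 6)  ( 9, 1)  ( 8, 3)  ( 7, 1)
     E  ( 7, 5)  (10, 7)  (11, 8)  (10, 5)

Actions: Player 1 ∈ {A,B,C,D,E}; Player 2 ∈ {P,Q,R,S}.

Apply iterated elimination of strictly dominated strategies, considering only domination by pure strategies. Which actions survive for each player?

Remaining: P1:{B,E} P2:{Q,R,S}

P1 drop A (B beats it: P:11>9 Q:11>0 R:9>2 S:7>4)
P1 drop C (B beats it: P:11>3 Q:11>0 R:9>4 S:7>0)
P1 drop D (E beats it: P:7>0 Q:10>9 R:11>8 S:10>7)
P2 drop P (Q beats it: B:10>4 E:7>5)
P1→{B,E} P2→{Q,R,S}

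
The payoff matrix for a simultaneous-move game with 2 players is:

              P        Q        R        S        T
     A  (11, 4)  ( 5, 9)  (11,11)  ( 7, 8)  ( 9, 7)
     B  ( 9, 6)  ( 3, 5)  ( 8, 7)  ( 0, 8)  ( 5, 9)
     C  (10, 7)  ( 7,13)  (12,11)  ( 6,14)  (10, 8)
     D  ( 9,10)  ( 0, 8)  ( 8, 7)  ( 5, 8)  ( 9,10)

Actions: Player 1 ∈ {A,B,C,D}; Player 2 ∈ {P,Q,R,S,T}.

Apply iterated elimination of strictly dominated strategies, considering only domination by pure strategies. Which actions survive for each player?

Survivors P1:{A,C} P2:{Q,R,S}

P1 drop B (A beats it: P:11>9 Q:5>3 R:11>8 S:7>0 T:9>5)
P1 drop D (C beats it: P:10>9 Q:7>0 R:12>8 S:6>5 T:10>9)
P2 drop P (Q beats it: A:9>4 C:13>7)
P2 drop T (Q beats it: A:9>7 C:13>8)
P1→{A,C} P2→{Q,R,S}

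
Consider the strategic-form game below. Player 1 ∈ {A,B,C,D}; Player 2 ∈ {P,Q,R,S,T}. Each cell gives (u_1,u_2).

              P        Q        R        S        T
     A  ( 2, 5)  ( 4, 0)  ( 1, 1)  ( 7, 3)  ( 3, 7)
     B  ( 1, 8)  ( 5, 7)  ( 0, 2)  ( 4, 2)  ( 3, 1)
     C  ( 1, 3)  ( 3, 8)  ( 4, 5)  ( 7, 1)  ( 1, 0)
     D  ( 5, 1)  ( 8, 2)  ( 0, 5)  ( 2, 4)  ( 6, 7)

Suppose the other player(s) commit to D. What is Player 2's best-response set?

u_2(P vs D) = 1
u_2(Q vs D) = 2
u_2(R vs D) = 5
u_2(S vs D) = 4
u_2(T vs D) = 7
max payoff 7 at {T}

argmax u_2 = {T}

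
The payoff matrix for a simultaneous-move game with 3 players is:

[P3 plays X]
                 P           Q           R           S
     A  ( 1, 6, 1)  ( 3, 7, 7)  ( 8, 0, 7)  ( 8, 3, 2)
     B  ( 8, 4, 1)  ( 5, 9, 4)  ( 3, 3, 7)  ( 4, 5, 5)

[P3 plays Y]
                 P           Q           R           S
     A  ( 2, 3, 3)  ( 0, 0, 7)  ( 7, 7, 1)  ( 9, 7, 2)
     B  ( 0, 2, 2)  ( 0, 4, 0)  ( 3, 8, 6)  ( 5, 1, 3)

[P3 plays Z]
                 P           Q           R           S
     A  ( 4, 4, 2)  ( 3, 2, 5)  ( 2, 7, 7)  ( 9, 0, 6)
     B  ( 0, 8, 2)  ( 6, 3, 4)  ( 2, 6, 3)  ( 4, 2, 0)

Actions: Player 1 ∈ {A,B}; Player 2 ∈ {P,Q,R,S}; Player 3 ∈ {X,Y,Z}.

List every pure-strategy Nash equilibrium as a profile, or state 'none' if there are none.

Nash profiles: (A,R,Z), (B,Q,X)

(A,P,X): not NE [P1→B gives 8>1; P2→Q gives 7>6; P3→Y gives 3>1]
(A,P,Y): not NE [P2→S gives 7>3]
(A,P,Z): not NE [P2→R gives 7>4; P3→Y gives 3>2]
(A,Q,X): not NE [P1→B gives 5>3]
(A,Q,Y): not NE [P2→S gives 7>0]
(A,Q,Z): not NE [P1→B gives 6>3; P2→R gives 7>2; P3→Y gives 7>5]
(A,R,X): not NE [P2→Q gives 7>0]
(A,R,Y): not NE [P3→Z gives 7>1]
(A,R,Z): NE
(A,S,X): not NE [P2→Q gives 7>3; P3→Z gives 6>2]
(A,S,Y): not NE [P3→Z gives 6>2]
(A,S,Z): not NE [P2→R gives 7>0]
(B,P,X): not NE [P2→Q gives 9>4; P3→Z gives 2>1]
(B,P,Y): not NE [P1→A gives 2>0; P2→R gives 8>2]
(B,P,Z): not NE [P1→A gives 4>0]
(B,Q,X): NE
(B,Q,Y): not NE [P2→R gives 8>4; P3→Z gives 4>0]
(B,Q,Z): not NE [P2→P gives 8>3]
(B,R,X): not NE [P1→A gives 8>3; P2→Q gives 9>3]
(B,R,Y): not NE [P1→A gives 7>3; P3→X gives 7>6]
(B,R,Z): not NE [P2→P gives 8>6; P3→X gives 7>3]
(B,S,X): not NE [P1→A gives 8>4; P2→Q gives 9>5]
(B,S,Y): not NE [P1→A gives 9>5; P2→R gives 8>1; P3→X gives 5>3]
(B,S,Z): not NE [P1→A gives 9>4; P2→P gives 8>2; P3→X gives 5>0]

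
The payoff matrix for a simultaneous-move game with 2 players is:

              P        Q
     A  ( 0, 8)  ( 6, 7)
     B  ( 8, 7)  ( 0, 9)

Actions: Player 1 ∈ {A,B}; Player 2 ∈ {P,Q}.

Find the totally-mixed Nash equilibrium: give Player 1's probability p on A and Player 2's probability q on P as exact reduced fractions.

P1 indiff ⇒ q·0+(1-q)·6 = q·8+(1-q)·0 ⇒ q(-8) = (1-q)(-6) ⇒ q = 3/7
P2 indiff ⇒ p·8+(1-p)·7 = p·7+(1-p)·9 ⇒ p(1) = (1-p)(2) ⇒ p = 2/3

P1 mixes 2/3 on A; P2 mixes 3/7 on P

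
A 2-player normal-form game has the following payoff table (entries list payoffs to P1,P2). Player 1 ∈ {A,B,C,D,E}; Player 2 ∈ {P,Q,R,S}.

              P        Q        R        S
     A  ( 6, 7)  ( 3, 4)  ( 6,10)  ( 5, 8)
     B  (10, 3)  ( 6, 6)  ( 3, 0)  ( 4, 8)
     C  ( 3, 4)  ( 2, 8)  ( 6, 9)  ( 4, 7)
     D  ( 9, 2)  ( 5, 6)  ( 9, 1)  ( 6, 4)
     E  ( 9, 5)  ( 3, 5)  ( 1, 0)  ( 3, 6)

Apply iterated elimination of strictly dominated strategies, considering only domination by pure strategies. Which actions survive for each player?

P1 drop A (D beats it: P:9>6 Q:5>3 R:9>6 S:6>5)
P1 drop C (D beats it: P:9>3 Q:5>2 R:9>6 S:6>4)
P1 drop E (B beats it: P:10>9 Q:6>3 R:3>1 S:4>3)
P2 drop P (Q beats it: B:6>3 D:6>2)
P2 drop R (Q beats it: B:6>0 D:6>1)
P1→{B,D} P2→{Q,S}

IESDS → P1:{B,D} P2:{Q,S}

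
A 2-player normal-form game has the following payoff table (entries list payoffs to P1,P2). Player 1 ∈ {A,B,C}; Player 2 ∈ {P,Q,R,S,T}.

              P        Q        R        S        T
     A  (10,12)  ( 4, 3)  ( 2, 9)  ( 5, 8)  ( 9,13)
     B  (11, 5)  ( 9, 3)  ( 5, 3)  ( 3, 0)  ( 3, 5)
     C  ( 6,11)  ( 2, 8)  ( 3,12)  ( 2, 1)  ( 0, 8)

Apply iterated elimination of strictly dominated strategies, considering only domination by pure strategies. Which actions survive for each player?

Survivors P1:{A,B} P2:{P,T}

P1 drop C (B beats it: P:11>6 Q:9>2 R:5>3 S:3>2 T:3>0)
P2 drop Q (P beats it: A:12>3 B:5>3)
P2 drop R (P beats it: A:12>9 B:5>3)
P2 drop S (P beats it: A:12>8 B:5>0)
P1→{A,B} P2→{P,T}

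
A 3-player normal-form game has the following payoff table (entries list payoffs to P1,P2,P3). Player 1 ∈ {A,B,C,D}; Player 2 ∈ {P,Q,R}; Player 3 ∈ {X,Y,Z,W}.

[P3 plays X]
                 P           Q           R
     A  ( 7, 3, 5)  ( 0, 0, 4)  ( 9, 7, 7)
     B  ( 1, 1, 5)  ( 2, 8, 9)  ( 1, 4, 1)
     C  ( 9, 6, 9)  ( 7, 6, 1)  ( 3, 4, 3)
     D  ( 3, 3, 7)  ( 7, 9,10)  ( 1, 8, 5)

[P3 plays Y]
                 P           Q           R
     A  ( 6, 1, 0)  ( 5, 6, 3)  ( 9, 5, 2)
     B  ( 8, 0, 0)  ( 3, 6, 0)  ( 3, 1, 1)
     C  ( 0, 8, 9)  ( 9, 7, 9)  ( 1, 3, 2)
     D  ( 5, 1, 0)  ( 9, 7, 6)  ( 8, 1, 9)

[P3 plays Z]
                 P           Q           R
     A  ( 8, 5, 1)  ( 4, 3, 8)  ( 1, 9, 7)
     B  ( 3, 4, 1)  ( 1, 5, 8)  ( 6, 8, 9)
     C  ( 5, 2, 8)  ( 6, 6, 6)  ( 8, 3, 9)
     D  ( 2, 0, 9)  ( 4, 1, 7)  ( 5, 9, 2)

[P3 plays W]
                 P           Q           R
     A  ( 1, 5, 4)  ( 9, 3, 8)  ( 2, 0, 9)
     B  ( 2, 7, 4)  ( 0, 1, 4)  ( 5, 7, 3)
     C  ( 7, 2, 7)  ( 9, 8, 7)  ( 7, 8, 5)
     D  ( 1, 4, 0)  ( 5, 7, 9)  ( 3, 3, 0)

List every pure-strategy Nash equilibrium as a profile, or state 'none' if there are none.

(A,P,X): not NE [P1→C gives 9>7; P2→R gives 7>3]
(A,P,Y): not NE [P1→B gives 8>6; P2→Q gives 6>1; P3→X gives 5>0]
(A,P,Z): not NE [P2→R gives 9>5; P3→X gives 5>1]
(A,P,W): not NE [P1→C gives 7>1; P3→X gives 5>4]
(A,Q,X): not NE [P1→D gives 7>0; P2→R gives 7>0; P3→W gives 8>4]
(A,Q,Y): not NE [P1→D gives 9>5; P3→W gives 8>3]
(A,Q,Z): not NE [P1→C gives 6>4; P2→R gives 9>3]
(A,Q,W): not NE [P2→P gives 5>3]
(A,R,X): not NE [P3→W gives 9>7]
(A,R,Y): not NE [P2→Q gives 6>5; P3→W gives 9>2]
(A,R,Z): not NE [P1→C gives 8>1; P3→W gives 9>7]
(A,R,W): not NE [P1→C gives 7>2; P2→P gives 5>0]
(B,P,X): not NE [P1→C gives 9>1; P2→Q gives 8>1]
(B,P,Y): not NE [P2→Q gives 6>0; P3→X gives 5>0]
(B,P,Z): not NE [P1→A gives 8>3; P2→R gives 8>4; P3→X gives 5>1]
(B,P,W): not NE [P1→C gives 7>2; P3→X gives 5>4]
(B,Q,X): not NE [P1→D gives 7>2]
(B,Q,Y): not NE [P1→D gives 9>3; P3→X gives 9>0]
(B,Q,Z): not NE [P1→C gives 6>1; P2→R gives 8>5; P3→X gives 9>8]
(B,Q,W): not NE [P1→C gives 9>0; P2→R gives 7>1; P3→X gives 9>4]
(B,R,X): not NE [P1→A gives 9>1; P2→Q gives 8>4; P3→Z gives 9>1]
(B,R,Y): not NE [P1→A gives 9>3; P2→Q gives 6>1; P3→Z gives 9>1]
(B,R,Z): not NE [P1→C gives 8>6]
(B,R,W): not NE [P1→C gives 7>5; P3→Z gives 9>3]
(C,P,X): NE
(C,P,Y): not NE [P1→B gives 8>0]
(C,P,Z): not NE [P1→A gives 8>5; P2→Q gives 6>2; P3→Y gives 9>8]
(C,P,W): not NE [P2→R gives 8>2; P3→Y gives 9>7]
(C,Q,X): not NE [P3→Y gives 9>1]
(C,Q,Y): not NE [P2→P gives 8>7]
(C,Q,Z): not NE [P3→Y gives 9>6]
(C,Q,W): not NE [P3→Y gives 9>7]
(C,R,X): not NE [P1→A gives 9>3; P2→Q gives 6>4; P3→Z gives 9>3]
(C,R,Y): not NE [P1→A gives 9>1; P2→P gives 8>3; P3→Z gives 9>2]
(C,R,Z): not NE [P2→Q gives 6>3]
(C,R,W): not NE [P3→Z gives 9>5]
(D,P,X): not NE [P1→C gives 9>3; P2→Q gives 9>3; P3→Z gives 9>7]
(D,P,Y): not NE [P1→B gives 8>5; P2→Q gives 7>1; P3→Z gives 9>0]
(D,P,Z): not NE [P1→A gives 8>2; P2→R gives 9>0]
(D,P,W): not NE [P1→C gives 7>1; P2→Q gives 7>4; P3→Z gives 9>0]
(D,Q,X): NE
(D,Q,Y): not NE [P3→X gives 10>6]
(D,Q,Z): not NE [P1→C gives 6>4; P2→R gives 9>1; P3→X gives 10>7]
(D,Q,W): not NE [P1→C gives 9>5; P3→X gives 10>9]
(D,R,X): not NE [P1→A gives 9>1; P2→Q gives 9>8; P3→Y gives 9>5]
(D,R,Y): not NE [P1→A gives 9>8; P2→Q gives 7>1]
(D,R,Z): not NE [P1→C gives 8>5; P3→Y gives 9>2]
(D,R,W): not NE [P1→C gives 7>3; P2→Q gives 7>3; P3→Y gives 9>0]

NE set: (C,P,X), (D,Q,X)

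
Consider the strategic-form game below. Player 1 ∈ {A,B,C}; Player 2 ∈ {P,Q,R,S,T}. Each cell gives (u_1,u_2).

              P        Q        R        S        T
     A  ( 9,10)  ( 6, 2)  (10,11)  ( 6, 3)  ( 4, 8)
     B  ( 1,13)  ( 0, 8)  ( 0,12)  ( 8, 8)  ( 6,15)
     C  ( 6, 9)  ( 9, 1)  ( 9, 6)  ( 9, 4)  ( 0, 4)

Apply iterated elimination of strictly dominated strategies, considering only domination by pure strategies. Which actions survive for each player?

P2 drop Q (P beats it: A:10>2 B:13>8 C:9>1)
P2 drop S (P beats it: A:10>3 B:13>8 C:9>4)
P1 drop C (A beats it: P:9>6 R:10>9 T:4>0)
P1→{A,B} P2→{P,R,T}

Remaining: P1:{A,B} P2:{P,R,T}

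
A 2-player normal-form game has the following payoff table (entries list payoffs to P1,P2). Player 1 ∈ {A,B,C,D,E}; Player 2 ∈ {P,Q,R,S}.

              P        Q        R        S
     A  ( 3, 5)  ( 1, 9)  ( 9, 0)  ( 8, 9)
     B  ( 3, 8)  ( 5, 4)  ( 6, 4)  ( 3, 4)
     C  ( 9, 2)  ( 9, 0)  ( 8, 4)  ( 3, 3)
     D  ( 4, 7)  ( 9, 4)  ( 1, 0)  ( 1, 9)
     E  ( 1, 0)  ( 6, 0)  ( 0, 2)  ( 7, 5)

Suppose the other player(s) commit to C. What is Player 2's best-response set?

argmax u_2 = {R}

u_2(P vs C) = 2
u_2(Q vs C) = 0
u_2(R vs C) = 4
u_2(S vs C) = 3
max payoff 4 at {R}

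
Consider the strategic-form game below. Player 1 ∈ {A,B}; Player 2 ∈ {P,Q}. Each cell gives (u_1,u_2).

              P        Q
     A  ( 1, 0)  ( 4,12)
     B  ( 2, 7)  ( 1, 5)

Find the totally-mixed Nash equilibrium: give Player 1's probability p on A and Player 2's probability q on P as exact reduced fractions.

P1 indiff ⇒ q·1+(1-q)·4 = q·2+(1-q)·1 ⇒ q(-1) = (1-q)(-3) ⇒ q = 3/4
P2 indiff ⇒ p·0+(1-p)·7 = p·12+(1-p)·5 ⇒ p(-12) = (1-p)(-2) ⇒ p = 1/7

p=1/7, q=3/4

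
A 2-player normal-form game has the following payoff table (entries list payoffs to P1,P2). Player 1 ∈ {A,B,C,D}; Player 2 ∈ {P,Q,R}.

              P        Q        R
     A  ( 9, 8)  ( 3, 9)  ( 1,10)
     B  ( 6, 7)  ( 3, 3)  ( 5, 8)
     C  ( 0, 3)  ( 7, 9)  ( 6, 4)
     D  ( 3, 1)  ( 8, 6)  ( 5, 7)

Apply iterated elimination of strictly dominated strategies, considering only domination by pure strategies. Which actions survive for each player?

P2 drop P (R beats it: A:10>8 B:8>7 C:4>3 D:7>1)
P1 drop A (C beats it: Q:7>3 R:6>1)
P1 drop B (C beats it: Q:7>3 R:6>5)
P1→{C,D} P2→{Q,R}

Survivors P1:{C,D} P2:{Q,R}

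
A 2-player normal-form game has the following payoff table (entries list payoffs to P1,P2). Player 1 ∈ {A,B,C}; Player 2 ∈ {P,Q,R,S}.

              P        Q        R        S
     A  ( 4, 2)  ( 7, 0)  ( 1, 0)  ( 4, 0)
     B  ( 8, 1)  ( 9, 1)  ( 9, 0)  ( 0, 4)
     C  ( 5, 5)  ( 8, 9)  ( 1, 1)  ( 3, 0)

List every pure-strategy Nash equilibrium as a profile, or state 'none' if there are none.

No pure NE.

(A,P): not NE [P1→B gives 8>4]
(A,Q): not NE [P1→B gives 9>7; P2→P gives 2>0]
(A,R): not NE [P1→B gives 9>1; P2→P gives 2>0]
(A,S): not NE [P2→P gives 2>0]
(B,P): not NE [P2→S gives 4>1]
(B,Q): not NE [P2→S gives 4>1]
(B,R): not NE [P2→S gives 4>0]
(B,S): not NE [P1→A gives 4>0]
(C,P): not NE [P1→B gives 8>5; P2→Q gives 9>5]
(C,Q): not NE [P1→B gives 9>8]
(C,R): not NE [P1→B gives 9>1; P2→Q gives 9>1]
(C,S): not NE [P1→A gives 4>3; P2→Q gives 9>0]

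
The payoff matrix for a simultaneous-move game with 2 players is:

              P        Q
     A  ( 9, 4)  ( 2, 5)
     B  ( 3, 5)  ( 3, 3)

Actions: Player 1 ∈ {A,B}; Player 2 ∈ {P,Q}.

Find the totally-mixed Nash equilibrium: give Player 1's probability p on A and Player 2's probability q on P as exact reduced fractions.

(p,q) = (2/3, 1/7)

P1 indiff ⇒ q·9+(1-q)·2 = q·3+(1-q)·3 ⇒ q(6) = (1-q)(1) ⇒ q = 1/7
P2 indiff ⇒ p·4+(1-p)·5 = p·5+(1-p)·3 ⇒ p(-1) = (1-p)(-2) ⇒ p = 2/3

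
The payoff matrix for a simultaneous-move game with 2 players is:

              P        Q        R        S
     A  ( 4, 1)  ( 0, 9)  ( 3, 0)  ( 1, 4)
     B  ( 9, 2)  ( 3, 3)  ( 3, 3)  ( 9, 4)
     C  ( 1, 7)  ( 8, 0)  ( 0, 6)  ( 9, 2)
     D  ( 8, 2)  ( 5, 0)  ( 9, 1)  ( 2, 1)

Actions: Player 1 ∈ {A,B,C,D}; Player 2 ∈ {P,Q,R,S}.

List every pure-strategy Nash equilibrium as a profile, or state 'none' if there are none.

(A,P): not NE [P1→B gives 9>4; P2→Q gives 9>1]
(A,Q): not NE [P1→C gives 8>0]
(A,R): not NE [P1→D gives 9>3; P2→Q gives 9>0]
(A,S): not NE [P1→C gives 9>1; P2→Q gives 9>4]
(B,P): not NE [P2→S gives 4>2]
(B,Q): not NE [P1→C gives 8>3; P2→S gives 4>3]
(B,R): not NE [P1→D gives 9>3; P2→S gives 4>3]
(B,S): NE
(C,P): not NE [P1→B gives 9>1]
(C,Q): not NE [P2→P gives 7>0]
(C,R): not NE [P1→D gives 9>0; P2→P gives 7>6]
(C,S): not NE [P2→P gives 7>2]
(D,P): not NE [P1→B gives 9>8]
(D,Q): not NE [P1→C gives 8>5; P2→P gives 2>0]
(D,R): not NE [P2→P gives 2>1]
(D,S): not NE [P1→C gives 9>2; P2→P gives 2>1]

PSNE = {(B,S)}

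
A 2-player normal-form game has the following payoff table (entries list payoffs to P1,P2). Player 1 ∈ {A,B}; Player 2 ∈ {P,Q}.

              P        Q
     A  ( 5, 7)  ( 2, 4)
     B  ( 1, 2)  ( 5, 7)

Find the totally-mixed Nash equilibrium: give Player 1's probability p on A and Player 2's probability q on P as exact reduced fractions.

P1 mixes 5/8 on A; P2 mixes 3/7 on P

P1 indiff ⇒ q·5+(1-q)·2 = q·1+(1-q)·5 ⇒ q(4) = (1-q)(3) ⇒ q = 3/7
P2 indiff ⇒ p·7+(1-p)·2 = p·4+(1-p)·7 ⇒ p(3) = (1-p)(5) ⇒ p = 5/8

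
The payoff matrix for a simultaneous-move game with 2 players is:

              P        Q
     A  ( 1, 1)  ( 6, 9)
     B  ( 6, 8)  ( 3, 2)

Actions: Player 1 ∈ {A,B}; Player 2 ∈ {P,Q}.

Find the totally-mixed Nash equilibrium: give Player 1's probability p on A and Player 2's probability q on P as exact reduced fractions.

p=3/7, q=3/8

P1 indiff ⇒ q·1+(1-q)·6 = q·6+(1-q)·3 ⇒ q(-5) = (1-q)(-3) ⇒ q = 3/8
P2 indiff ⇒ p·1+(1-p)·8 = p·9+(1-p)·2 ⇒ p(-8) = (1-p)(-6) ⇒ p = 3/7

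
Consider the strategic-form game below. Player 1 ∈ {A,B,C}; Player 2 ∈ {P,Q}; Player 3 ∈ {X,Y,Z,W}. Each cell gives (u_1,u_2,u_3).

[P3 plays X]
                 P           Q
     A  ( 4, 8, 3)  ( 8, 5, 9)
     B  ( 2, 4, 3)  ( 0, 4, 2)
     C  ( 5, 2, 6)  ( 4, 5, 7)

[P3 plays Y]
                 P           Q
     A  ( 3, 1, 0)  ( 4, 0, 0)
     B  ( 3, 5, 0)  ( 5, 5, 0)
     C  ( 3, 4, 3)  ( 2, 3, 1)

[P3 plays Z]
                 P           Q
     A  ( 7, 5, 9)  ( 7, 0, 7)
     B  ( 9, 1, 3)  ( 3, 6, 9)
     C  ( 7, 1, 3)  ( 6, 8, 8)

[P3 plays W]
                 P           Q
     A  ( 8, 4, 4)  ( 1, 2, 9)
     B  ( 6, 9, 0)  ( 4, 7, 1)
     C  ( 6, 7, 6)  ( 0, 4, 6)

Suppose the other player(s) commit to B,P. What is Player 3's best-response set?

BR_3 = {X,Z}

u_3(X vs B,P) = 3
u_3(Y vs B,P) = 0
u_3(Z vs B,P) = 3
u_3(W vs B,P) = 0
max payoff 3 at {X,Z}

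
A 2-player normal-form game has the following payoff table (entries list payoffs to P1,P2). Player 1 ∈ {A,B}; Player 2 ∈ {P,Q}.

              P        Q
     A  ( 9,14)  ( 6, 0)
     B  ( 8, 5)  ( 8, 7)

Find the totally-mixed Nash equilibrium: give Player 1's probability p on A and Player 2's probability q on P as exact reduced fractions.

p=1/8, q=2/3

P1 indiff ⇒ q·9+(1-q)·6 = q·8+(1-q)·8 ⇒ q(1) = (1-q)(2) ⇒ q = 2/3
P2 indiff ⇒ p·14+(1-p)·5 = p·0+(1-p)·7 ⇒ p(14) = (1-p)(2) ⇒ p = 1/8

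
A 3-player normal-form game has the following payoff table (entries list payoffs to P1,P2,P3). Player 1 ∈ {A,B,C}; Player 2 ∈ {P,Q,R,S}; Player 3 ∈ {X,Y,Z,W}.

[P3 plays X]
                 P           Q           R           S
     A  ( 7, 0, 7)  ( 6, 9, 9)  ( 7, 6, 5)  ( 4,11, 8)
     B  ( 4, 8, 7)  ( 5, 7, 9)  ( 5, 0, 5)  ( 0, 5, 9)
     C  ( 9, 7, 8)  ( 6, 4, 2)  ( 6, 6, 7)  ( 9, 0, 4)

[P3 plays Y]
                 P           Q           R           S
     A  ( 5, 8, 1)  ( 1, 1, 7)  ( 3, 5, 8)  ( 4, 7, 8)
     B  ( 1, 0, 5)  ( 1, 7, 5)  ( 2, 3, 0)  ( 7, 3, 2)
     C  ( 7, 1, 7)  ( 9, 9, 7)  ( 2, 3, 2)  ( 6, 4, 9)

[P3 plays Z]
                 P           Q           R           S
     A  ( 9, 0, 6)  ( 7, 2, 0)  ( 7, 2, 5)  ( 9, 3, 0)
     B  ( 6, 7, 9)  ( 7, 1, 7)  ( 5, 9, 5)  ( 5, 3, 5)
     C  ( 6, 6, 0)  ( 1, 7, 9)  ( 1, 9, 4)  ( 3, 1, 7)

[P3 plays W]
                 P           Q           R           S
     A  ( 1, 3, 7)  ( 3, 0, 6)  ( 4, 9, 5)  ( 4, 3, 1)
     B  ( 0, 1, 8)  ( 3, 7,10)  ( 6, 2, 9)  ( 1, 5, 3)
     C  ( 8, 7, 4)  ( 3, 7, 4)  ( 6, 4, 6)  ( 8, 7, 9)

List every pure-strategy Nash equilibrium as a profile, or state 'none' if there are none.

(A,P,X): not NE [P1→C gives 9>7; P2→S gives 11>0]
(A,P,Y): not NE [P1→C gives 7>5; P3→W gives 7>1]
(A,P,Z): not NE [P2→S gives 3>0; P3→W gives 7>6]
(A,P,W): not NE [P1→C gives 8>1; P2→R gives 9>3]
(A,Q,X): not NE [P2→S gives 11>9]
(A,Q,Y): not NE [P1→C gives 9>1; P2→P gives 8>1; P3→X gives 9>7]
(A,Q,Z): not NE [P2→S gives 3>2; P3→X gives 9>0]
(A,Q,W): not NE [P2→R gives 9>0; P3→X gives 9>6]
(A,R,X): not NE [P2→S gives 11>6; P3→Y gives 8>5]
(A,R,Y): not NE [P2→P gives 8>5]
(A,R,Z): not NE [P2→S gives 3>2; P3→Y gives 8>5]
(A,R,W): not NE [P1→C gives 6>4; P3→Y gives 8>5]
(A,S,X): not NE [P1→C gives 9>4]
(A,S,Y): not NE [P1→B gives 7>4; P2→P gives 8>7]
(A,S,Z): not NE [P3→Y gives 8>0]
(A,S,W): not NE [P1→C gives 8>4; P2→R gives 9>3; P3→Y gives 8>1]
(B,P,X): not NE [P1→C gives 9>4; P3→Z gives 9>7]
(B,P,Y): not NE [P1→C gives 7>1; P2→Q gives 7>0; P3→Z gives 9>5]
(B,P,Z): not NE [P1→A gives 9>6; P2→R gives 9>7]
(B,P,W): not NE [P1→C gives 8>0; P2→Q gives 7>1; P3→Z gives 9>8]
(B,Q,X): not NE [P1→C gives 6>5; P2→P gives 8>7; P3→W gives 10>9]
(B,Q,Y): not NE [P1→C gives 9>1; P3→W gives 10>5]
(B,Q,Z): not NE [P2→R gives 9>1; P3→W gives 10>7]
(B,Q,W): NE
(B,R,X): not NE [P1→A gives 7>5; P2→P gives 8>0; P3→W gives 9>5]
(B,R,Y): not NE [P1→A gives 3>2; P2→Q gives 7>3; P3→W gives 9>0]
(B,R,Z): not NE [P1→A gives 7>5; P3→W gives 9>5]
(B,R,W): not NE [P2→Q gives 7>2]
(B,S,X): not NE [P1→C gives 9>0; P2→P gives 8>5]
(B,S,Y): not NE [P2→Q gives 7>3; P3→X gives 9>2]
(B,S,Z): not NE [P1→A gives 9>5; P2→R gives 9>3; P3→X gives 9>5]
(B,S,W): not NE [P1→C gives 8>1; P2→Q gives 7>5; P3→X gives 9>3]
(C,P,X): NE
(C,P,Y): not NE [P2→Q gives 9>1; P3→X gives 8>7]
(C,P,Z): not NE [P1→A gives 9>6; P2→R gives 9>6; P3→X gives 8>0]
(C,P,W): not NE [P3→X gives 8>4]
(C,Q,X): not NE [P2→P gives 7>4; P3→Z gives 9>2]
(C,Q,Y): not NE [P3→Z gives 9>7]
(C,Q,Z): not NE [P1→B gives 7>1; P2→R gives 9>7]
(C,Q,W): not NE [P3→Z gives 9>4]
(C,R,X): not NE [P1→A gives 7>6; P2→P gives 7>6]
(C,R,Y): not NE [P1→A gives 3>2; P2→Q gives 9>3; P3→X gives 7>2]
(C,R,Z): not NE [P1→A gives 7>1; P3→X gives 7>4]
(C,R,W): not NE [P2→S gives 7>4; P3→X gives 7>6]
(C,S,X): not NE [P2→P gives 7>0; P3→W gives 9>4]
(C,S,Y): not NE [P1→B gives 7>6; P2→Q gives 9>4]
(C,S,Z): not NE [P1→A gives 9>3; P2→R gives 9>1; P3→W gives 9>7]
(C,S,W): NE

Nash profiles: (B,Q,W), (C,P,X), (C,S,W)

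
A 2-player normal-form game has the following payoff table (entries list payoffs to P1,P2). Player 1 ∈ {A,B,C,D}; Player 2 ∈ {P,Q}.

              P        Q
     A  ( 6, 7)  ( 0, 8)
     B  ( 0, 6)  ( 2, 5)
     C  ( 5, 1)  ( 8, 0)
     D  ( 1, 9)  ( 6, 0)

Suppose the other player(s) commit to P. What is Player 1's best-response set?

P1 best: {A}

u_1(A vs P) = 6
u_1(B vs P) = 0
u_1(C vs P) = 5
u_1(D vs P) = 1
max payoff 6 at {A}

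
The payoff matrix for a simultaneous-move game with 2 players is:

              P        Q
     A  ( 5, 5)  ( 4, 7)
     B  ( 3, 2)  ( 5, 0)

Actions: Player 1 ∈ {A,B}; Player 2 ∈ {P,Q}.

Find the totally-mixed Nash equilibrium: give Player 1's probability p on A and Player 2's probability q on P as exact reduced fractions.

(p,q) = (1/2, 1/3)

P1 indiff ⇒ q·5+(1-q)·4 = q·3+(1-q)·5 ⇒ q(2) = (1-q)(1) ⇒ q = 1/3
P2 indiff ⇒ p·5+(1-p)·2 = p·7+(1-p)·0 ⇒ p(-2) = (1-p)(-2) ⇒ p = 1/2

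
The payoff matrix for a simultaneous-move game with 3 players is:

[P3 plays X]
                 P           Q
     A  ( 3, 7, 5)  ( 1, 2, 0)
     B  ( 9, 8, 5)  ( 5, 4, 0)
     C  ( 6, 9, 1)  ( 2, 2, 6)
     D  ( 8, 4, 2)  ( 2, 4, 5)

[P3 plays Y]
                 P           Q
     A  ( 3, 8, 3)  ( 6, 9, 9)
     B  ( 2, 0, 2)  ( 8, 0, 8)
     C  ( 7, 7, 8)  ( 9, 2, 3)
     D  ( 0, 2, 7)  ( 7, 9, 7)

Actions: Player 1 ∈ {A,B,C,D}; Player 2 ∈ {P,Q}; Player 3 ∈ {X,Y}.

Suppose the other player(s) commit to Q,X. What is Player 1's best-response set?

P1 best: {B}

u_1(A vs Q,X) = 1
u_1(B vs Q,X) = 5
u_1(C vs Q,X) = 2
u_1(D vs Q,X) = 2
max payoff 5 at {B}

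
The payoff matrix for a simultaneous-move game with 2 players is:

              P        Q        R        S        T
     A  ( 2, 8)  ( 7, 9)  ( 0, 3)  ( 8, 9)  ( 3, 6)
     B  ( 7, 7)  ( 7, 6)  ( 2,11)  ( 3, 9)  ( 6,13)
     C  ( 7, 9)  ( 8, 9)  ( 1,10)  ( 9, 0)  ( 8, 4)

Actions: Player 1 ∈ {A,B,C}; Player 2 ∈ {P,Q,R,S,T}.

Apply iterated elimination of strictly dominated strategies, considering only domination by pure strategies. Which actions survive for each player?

Remaining: P1:{B,C} P2:{R,T}

P1 drop A (C beats it: P:7>2 Q:8>7 R:1>0 S:9>8 T:8>3)
P2 drop P (R beats it: B:11>7 C:10>9)
P2 drop Q (R beats it: B:11>6 C:10>9)
P2 drop S (R beats it: B:11>9 C:10>0)
P1→{B,C} P2→{R,T}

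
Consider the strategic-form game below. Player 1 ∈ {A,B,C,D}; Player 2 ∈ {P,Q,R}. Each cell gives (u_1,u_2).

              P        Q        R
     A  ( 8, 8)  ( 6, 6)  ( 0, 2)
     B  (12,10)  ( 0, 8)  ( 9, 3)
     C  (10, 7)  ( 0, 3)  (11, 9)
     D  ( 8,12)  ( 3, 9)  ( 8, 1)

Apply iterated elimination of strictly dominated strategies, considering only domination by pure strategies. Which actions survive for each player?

P2 drop Q (P beats it: A:8>6 B:10>8 C:7>3 D:12>9)
P1 drop A (B beats it: P:12>8 R:9>0)
P1 drop D (B beats it: P:12>8 R:9>8)
P1→{B,C} P2→{P,R}

Remaining: P1:{B,C} P2:{P,R}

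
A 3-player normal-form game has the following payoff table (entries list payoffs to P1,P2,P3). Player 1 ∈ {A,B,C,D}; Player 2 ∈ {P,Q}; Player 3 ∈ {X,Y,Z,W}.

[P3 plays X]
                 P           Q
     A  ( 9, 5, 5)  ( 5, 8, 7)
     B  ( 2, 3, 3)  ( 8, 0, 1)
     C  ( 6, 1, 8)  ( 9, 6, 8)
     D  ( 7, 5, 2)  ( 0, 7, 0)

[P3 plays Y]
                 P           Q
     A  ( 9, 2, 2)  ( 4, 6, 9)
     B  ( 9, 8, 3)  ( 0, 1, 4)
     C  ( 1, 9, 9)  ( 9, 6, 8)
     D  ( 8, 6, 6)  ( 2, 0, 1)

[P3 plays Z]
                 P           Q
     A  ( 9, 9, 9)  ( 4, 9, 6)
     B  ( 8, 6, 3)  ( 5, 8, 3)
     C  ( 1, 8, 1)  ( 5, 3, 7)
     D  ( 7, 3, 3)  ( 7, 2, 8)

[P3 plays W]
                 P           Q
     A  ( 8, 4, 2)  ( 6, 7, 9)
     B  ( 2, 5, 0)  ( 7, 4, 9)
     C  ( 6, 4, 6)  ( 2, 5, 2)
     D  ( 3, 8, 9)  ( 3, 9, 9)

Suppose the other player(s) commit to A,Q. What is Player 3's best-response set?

P3 best: {Y,W}

u_3(X vs A,Q) = 7
u_3(Y vs A,Q) = 9
u_3(Z vs A,Q) = 6
u_3(W vs A,Q) = 9
max payoff 9 at {Y,W}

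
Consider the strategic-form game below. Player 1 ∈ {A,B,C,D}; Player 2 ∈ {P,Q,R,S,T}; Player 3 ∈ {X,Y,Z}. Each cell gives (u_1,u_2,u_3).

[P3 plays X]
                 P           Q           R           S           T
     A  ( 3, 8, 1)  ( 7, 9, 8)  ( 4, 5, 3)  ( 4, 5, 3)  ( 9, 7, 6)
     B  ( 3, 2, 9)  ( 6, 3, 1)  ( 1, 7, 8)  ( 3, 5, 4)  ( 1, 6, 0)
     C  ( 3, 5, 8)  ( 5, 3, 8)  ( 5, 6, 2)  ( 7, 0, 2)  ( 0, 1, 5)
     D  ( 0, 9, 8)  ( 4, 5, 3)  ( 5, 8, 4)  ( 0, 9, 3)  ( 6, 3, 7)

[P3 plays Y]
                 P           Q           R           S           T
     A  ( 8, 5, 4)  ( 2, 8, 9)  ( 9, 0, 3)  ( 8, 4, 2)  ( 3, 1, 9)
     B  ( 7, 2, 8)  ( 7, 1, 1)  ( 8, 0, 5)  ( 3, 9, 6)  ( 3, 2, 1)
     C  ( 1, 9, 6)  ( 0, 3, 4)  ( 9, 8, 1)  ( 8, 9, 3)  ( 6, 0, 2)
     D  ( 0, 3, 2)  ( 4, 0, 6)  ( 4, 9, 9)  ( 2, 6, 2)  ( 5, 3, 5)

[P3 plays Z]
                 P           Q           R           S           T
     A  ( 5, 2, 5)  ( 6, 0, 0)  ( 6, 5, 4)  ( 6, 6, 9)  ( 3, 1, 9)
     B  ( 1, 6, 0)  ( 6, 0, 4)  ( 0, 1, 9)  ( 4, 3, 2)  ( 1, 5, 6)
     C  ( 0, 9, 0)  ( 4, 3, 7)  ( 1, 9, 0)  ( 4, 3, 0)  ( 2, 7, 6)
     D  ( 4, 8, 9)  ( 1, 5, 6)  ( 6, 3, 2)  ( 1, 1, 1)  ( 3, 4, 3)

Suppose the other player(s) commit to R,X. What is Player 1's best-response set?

u_1(A vs R,X) = 4
u_1(B vs R,X) = 1
u_1(C vs R,X) = 5
u_1(D vs R,X) = 5
max payoff 5 at {C,D}

P1 best: {C,D}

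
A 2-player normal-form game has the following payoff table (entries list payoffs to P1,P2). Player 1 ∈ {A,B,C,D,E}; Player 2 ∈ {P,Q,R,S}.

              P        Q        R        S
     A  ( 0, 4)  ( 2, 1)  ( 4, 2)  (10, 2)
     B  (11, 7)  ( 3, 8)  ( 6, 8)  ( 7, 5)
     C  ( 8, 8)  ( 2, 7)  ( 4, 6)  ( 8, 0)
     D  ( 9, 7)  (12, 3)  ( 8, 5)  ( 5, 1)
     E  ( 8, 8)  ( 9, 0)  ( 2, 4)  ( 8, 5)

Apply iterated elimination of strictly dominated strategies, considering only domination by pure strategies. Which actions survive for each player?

P2 drop S (P beats it: A:4>2 B:7>5 C:8>0 D:7>1 E:8>5)
P1 drop A (B beats it: P:11>0 Q:3>2 R:6>4)
P1 drop C (B beats it: P:11>8 Q:3>2 R:6>4)
P1 drop E (D beats it: P:9>8 Q:12>9 R:8>2)
P1→{B,D} P2→{P,Q,R}

Survivors P1:{B,D} P2:{P,Q,R}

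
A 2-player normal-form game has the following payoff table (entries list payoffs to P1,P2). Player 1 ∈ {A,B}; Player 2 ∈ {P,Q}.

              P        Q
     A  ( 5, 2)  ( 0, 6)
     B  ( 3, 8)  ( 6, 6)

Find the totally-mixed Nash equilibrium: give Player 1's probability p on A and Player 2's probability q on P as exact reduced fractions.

P1 mixes 1/3 on A; P2 mixes 3/4 on P

P1 indiff ⇒ q·5+(1-q)·0 = q·3+(1-q)·6 ⇒ q(2) = (1-q)(6) ⇒ q = 3/4
P2 indiff ⇒ p·2+(1-p)·8 = p·6+(1-p)·6 ⇒ p(-4) = (1-p)(-2) ⇒ p = 1/3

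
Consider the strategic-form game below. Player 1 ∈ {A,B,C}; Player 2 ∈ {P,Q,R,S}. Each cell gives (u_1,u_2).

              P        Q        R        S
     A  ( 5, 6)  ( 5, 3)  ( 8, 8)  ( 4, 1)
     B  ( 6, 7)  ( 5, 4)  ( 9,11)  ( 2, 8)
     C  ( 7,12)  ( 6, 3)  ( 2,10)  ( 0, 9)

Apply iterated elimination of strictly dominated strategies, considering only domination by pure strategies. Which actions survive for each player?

Remaining: P1:{B,C} P2:{P,R}

P2 drop Q (P beats it: A:6>3 B:7>4 C:12>3)
P2 drop S (R beats it: A:8>1 B:11>8 C:10>9)
P1 drop A (B beats it: P:6>5 R:9>8)
P1→{B,C} P2→{P,R}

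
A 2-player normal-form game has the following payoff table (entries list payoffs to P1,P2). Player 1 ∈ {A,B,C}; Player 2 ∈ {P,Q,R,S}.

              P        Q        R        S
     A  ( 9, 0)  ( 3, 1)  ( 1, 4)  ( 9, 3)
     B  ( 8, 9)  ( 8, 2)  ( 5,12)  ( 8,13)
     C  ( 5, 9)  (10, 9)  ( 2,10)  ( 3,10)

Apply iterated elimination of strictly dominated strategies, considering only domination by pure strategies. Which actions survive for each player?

P2 drop P (R beats it: A:4>0 B:12>9 C:10>9)
P2 drop Q (R beats it: A:4>1 B:12>2 C:10>9)
P1 drop C (B beats it: R:5>2 S:8>3)
P1→{A,B} P2→{R,S}

IESDS → P1:{A,B} P2:{R,S}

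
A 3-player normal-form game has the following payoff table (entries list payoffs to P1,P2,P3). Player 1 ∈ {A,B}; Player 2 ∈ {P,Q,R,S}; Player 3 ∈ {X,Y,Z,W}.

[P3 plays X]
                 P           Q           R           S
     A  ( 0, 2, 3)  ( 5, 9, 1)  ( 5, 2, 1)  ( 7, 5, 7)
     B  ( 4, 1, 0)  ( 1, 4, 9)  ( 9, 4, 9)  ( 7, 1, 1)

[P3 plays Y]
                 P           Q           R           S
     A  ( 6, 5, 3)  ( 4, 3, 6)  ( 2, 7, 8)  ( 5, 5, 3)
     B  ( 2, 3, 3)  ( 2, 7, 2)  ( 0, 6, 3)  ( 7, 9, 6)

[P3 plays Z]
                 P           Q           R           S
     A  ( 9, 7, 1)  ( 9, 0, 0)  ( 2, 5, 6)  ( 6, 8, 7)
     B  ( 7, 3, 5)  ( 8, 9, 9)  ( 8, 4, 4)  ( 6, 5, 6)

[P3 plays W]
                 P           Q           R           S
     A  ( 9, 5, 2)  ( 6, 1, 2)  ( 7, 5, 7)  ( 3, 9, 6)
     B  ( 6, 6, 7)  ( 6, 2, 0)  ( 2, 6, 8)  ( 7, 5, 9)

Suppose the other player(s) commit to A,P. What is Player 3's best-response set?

u_3(X vs A,P) = 3
u_3(Y vs A,P) = 3
u_3(Z vs A,P) = 1
u_3(W vs A,P) = 2
max payoff 3 at {X,Y}

argmax u_3 = {X,Y}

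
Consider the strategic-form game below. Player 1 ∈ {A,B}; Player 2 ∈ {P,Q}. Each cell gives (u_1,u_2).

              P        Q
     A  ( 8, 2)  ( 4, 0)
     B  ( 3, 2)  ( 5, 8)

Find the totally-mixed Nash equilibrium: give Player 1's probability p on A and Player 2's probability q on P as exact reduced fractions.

P1 indiff ⇒ q·8+(1-q)·4 = q·3+(1-q)·5 ⇒ q(5) = (1-q)(1) ⇒ q = 1/6
P2 indiff ⇒ p·2+(1-p)·2 = p·0+(1-p)·8 ⇒ p(2) = (1-p)(6) ⇒ p = 3/4

p=3/4, q=1/6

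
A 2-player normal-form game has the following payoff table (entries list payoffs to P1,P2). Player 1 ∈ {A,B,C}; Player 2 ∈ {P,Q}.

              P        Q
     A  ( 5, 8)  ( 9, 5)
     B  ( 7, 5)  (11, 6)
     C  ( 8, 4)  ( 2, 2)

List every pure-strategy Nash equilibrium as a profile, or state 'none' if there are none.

PSNE = {(B,Q), (C,P)}

(A,P): not NE [P1→C gives 8>5]
(A,Q): not NE [P1→B gives 11>9; P2→P gives 8>5]
(B,P): not NE [P1→C gives 8>7; P2→Q gives 6>5]
(B,Q): NE
(C,P): NE
(C,Q): not NE [P1→B gives 11>2; P2→P gives 4>2]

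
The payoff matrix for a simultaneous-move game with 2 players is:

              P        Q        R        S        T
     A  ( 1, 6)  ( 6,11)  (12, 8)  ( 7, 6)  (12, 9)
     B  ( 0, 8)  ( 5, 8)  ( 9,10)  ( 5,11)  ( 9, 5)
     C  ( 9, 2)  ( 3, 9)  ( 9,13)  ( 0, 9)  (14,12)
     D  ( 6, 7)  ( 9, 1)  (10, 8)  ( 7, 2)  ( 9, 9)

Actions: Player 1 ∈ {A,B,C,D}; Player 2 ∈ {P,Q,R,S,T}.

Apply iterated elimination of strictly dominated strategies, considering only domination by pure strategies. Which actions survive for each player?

P1 drop B (A beats it: P:1>0 Q:6>5 R:12>9 S:7>5 T:12>9)
P2 drop P (R beats it: A:8>6 C:13>2 D:8>7)
P2 drop S (R beats it: A:8>6 C:13>9 D:8>2)
P1→{A,C,D} P2→{Q,R,T}

IESDS → P1:{A,C,D} P2:{Q,R,T}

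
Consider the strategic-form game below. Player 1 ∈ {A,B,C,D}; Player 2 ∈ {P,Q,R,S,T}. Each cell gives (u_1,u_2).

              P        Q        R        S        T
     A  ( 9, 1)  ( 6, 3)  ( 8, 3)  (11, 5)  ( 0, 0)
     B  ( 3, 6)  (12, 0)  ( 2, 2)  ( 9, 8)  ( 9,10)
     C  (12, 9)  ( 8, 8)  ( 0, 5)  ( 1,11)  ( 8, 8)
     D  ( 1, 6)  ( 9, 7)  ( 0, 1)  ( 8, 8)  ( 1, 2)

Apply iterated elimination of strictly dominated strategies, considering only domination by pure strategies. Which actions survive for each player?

P1 drop D (B beats it: P:3>1 Q:12>9 R:2>0 S:9>8 T:9>1)
P2 drop P (S beats it: A:5>1 B:8>6 C:11>9)
P1 drop C (B beats it: Q:12>8 R:2>0 S:9>1 T:9>8)
P2 drop Q (S beats it: A:5>3 B:8>0)
P2 drop R (S beats it: A:5>3 B:8>2)
P1→{A,B} P2→{S,T}

IESDS → P1:{A,B} P2:{S,T}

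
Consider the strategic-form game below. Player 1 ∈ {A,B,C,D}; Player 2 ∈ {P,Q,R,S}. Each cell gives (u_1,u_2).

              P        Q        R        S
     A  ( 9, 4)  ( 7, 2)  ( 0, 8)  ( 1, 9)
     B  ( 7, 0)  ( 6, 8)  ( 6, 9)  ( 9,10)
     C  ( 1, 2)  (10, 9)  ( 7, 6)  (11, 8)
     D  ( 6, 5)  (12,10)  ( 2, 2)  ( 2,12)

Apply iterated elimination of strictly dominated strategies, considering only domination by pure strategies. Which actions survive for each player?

P2 drop P (S beats it: A:9>4 B:10>0 C:8>2 D:12>5)
P1 drop A (C beats it: Q:10>7 R:7>0 S:11>1)
P1 drop B (C beats it: Q:10>6 R:7>6 S:11>9)
P2 drop R (Q beats it: C:9>6 D:10>2)
P1→{C,D} P2→{Q,S}

Survivors P1:{C,D} P2:{Q,S}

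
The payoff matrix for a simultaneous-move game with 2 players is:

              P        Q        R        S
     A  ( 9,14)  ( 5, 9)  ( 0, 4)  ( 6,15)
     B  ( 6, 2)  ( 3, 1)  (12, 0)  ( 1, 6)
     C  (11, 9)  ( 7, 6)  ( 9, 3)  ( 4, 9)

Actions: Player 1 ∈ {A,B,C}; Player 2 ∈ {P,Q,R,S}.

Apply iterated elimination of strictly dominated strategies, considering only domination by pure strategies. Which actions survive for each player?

P2 drop Q (P beats it: A:14>9 B:2>1 C:9>6)
P2 drop R (P beats it: A:14>4 B:2>0 C:9>3)
P1 drop B (A beats it: P:9>6 S:6>1)
P1→{A,C} P2→{P,S}

IESDS → P1:{A,C} P2:{P,S}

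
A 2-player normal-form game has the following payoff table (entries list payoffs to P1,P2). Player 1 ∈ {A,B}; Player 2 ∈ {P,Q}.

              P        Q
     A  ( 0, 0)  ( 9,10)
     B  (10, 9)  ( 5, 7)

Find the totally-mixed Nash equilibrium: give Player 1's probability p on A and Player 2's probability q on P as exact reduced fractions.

(p,q) = (1/6, 2/7)

P1 indiff ⇒ q·0+(1-q)·9 = q·10+(1-q)·5 ⇒ q(-10) = (1-q)(-4) ⇒ q = 2/7
P2 indiff ⇒ p·0+(1-p)·9 = p·10+(1-p)·7 ⇒ p(-10) = (1-p)(-2) ⇒ p = 1/6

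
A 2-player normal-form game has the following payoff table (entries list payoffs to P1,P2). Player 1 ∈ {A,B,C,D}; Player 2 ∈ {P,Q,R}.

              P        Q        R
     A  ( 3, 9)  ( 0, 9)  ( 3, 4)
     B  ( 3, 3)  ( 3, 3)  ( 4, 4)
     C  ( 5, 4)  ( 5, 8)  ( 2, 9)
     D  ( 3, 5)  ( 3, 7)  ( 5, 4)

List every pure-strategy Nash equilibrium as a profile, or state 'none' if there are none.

Equilibria: none

(A,P): not NE [P1→C gives 5>3]
(A,Q): not NE [P1→C gives 5>0]
(A,R): not NE [P1→D gives 5>3; P2→Q gives 9>4]
(B,P): not NE [P1→C gives 5>3; P2→R gives 4>3]
(B,Q): not NE [P1→C gives 5>3; P2→R gives 4>3]
(B,R): not NE [P1→D gives 5>4]
(C,P): not NE [P2→R gives 9>4]
(C,Q): not NE [P2→R gives 9>8]
(C,R): not NE [P1→D gives 5>2]
(D,P): not NE [P1→C gives 5>3; P2→Q gives 7>5]
(D,Q): not NE [P1→C gives 5>3]
(D,R): not NE [P2→Q gives 7>4]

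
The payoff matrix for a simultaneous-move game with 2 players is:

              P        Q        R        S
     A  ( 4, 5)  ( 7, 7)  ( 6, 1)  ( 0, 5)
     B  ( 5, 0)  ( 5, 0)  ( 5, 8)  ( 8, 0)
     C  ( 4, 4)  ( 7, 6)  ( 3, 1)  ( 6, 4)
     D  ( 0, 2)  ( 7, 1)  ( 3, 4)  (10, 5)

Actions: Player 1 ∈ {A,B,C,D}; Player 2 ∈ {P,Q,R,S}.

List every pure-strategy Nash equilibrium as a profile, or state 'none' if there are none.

Nash profiles: (A,Q), (C,Q), (D,S)

(A,P): not NE [P1→B gives 5>4; P2→Q gives 7>5]
(A,Q): NE
(A,R): not NE [P2→Q gives 7>1]
(A,S): not NE [P1→D gives 10>0; P2→Q gives 7>5]
(B,P): not NE [P2→R gives 8>0]
(B,Q): not NE [P1→D gives 7>5; P2→R gives 8>0]
(B,R): not NE [P1→A gives 6>5]
(B,S): not NE [P1→D gives 10>8; P2→R gives 8>0]
(C,P): not NE [P1→B gives 5>4; P2→Q gives 6>4]
(C,Q): NE
(C,R): not NE [P1→A gives 6>3; P2→Q gives 6>1]
(C,S): not NE [P1→D gives 10>6; P2→Q gives 6>4]
(D,P): not NE [P1→B gives 5>0; P2→S gives 5>2]
(D,Q): not NE [P2→S gives 5>1]
(D,R): not NE [P1→A gives 6>3; P2→S gives 5>4]
(D,S): NE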